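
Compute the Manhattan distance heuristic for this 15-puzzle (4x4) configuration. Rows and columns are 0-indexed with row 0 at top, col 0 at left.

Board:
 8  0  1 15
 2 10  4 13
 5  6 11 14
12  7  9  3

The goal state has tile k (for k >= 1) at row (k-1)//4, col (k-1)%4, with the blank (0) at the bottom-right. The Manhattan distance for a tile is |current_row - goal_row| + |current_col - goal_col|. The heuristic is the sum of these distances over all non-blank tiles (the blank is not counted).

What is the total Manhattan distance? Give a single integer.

Tile 8: at (0,0), goal (1,3), distance |0-1|+|0-3| = 4
Tile 1: at (0,2), goal (0,0), distance |0-0|+|2-0| = 2
Tile 15: at (0,3), goal (3,2), distance |0-3|+|3-2| = 4
Tile 2: at (1,0), goal (0,1), distance |1-0|+|0-1| = 2
Tile 10: at (1,1), goal (2,1), distance |1-2|+|1-1| = 1
Tile 4: at (1,2), goal (0,3), distance |1-0|+|2-3| = 2
Tile 13: at (1,3), goal (3,0), distance |1-3|+|3-0| = 5
Tile 5: at (2,0), goal (1,0), distance |2-1|+|0-0| = 1
Tile 6: at (2,1), goal (1,1), distance |2-1|+|1-1| = 1
Tile 11: at (2,2), goal (2,2), distance |2-2|+|2-2| = 0
Tile 14: at (2,3), goal (3,1), distance |2-3|+|3-1| = 3
Tile 12: at (3,0), goal (2,3), distance |3-2|+|0-3| = 4
Tile 7: at (3,1), goal (1,2), distance |3-1|+|1-2| = 3
Tile 9: at (3,2), goal (2,0), distance |3-2|+|2-0| = 3
Tile 3: at (3,3), goal (0,2), distance |3-0|+|3-2| = 4
Sum: 4 + 2 + 4 + 2 + 1 + 2 + 5 + 1 + 1 + 0 + 3 + 4 + 3 + 3 + 4 = 39

Answer: 39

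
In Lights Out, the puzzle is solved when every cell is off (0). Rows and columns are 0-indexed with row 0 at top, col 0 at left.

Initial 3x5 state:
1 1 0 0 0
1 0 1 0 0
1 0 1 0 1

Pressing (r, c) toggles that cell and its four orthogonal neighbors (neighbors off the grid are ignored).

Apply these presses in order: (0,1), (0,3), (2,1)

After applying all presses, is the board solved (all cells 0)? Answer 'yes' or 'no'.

After press 1 at (0,1):
0 0 1 0 0
1 1 1 0 0
1 0 1 0 1

After press 2 at (0,3):
0 0 0 1 1
1 1 1 1 0
1 0 1 0 1

After press 3 at (2,1):
0 0 0 1 1
1 0 1 1 0
0 1 0 0 1

Lights still on: 7

Answer: no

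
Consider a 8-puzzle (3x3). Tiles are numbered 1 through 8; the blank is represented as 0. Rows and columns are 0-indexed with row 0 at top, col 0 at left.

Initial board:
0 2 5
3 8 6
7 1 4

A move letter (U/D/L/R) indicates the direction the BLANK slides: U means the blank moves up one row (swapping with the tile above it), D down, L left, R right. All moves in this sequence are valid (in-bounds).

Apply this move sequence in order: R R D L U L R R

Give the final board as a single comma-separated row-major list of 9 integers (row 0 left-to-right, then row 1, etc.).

Answer: 2, 6, 0, 3, 5, 8, 7, 1, 4

Derivation:
After move 1 (R):
2 0 5
3 8 6
7 1 4

After move 2 (R):
2 5 0
3 8 6
7 1 4

After move 3 (D):
2 5 6
3 8 0
7 1 4

After move 4 (L):
2 5 6
3 0 8
7 1 4

After move 5 (U):
2 0 6
3 5 8
7 1 4

After move 6 (L):
0 2 6
3 5 8
7 1 4

After move 7 (R):
2 0 6
3 5 8
7 1 4

After move 8 (R):
2 6 0
3 5 8
7 1 4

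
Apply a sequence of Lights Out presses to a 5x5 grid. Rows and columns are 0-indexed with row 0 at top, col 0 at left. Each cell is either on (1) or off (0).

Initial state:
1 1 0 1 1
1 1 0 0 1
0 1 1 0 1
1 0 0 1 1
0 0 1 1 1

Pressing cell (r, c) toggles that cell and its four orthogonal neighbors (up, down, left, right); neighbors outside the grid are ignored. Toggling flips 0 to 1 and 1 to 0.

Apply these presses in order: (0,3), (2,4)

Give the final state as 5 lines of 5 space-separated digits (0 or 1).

After press 1 at (0,3):
1 1 1 0 0
1 1 0 1 1
0 1 1 0 1
1 0 0 1 1
0 0 1 1 1

After press 2 at (2,4):
1 1 1 0 0
1 1 0 1 0
0 1 1 1 0
1 0 0 1 0
0 0 1 1 1

Answer: 1 1 1 0 0
1 1 0 1 0
0 1 1 1 0
1 0 0 1 0
0 0 1 1 1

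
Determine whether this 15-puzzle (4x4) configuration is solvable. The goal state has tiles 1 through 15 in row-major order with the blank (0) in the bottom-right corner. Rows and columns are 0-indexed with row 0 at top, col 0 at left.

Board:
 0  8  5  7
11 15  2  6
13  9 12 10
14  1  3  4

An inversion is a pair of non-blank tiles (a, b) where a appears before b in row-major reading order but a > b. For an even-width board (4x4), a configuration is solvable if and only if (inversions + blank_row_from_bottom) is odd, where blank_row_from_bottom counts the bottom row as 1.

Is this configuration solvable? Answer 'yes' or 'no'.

Answer: no

Derivation:
Inversions: 56
Blank is in row 0 (0-indexed from top), which is row 4 counting from the bottom (bottom = 1).
56 + 4 = 60, which is even, so the puzzle is not solvable.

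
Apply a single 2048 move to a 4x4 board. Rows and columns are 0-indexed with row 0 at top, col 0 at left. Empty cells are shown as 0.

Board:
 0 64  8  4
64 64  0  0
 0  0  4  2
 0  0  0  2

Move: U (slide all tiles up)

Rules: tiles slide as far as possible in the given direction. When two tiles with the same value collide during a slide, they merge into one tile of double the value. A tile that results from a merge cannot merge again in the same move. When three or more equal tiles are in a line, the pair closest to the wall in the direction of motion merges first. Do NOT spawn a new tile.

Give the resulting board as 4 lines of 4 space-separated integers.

Slide up:
col 0: [0, 64, 0, 0] -> [64, 0, 0, 0]
col 1: [64, 64, 0, 0] -> [128, 0, 0, 0]
col 2: [8, 0, 4, 0] -> [8, 4, 0, 0]
col 3: [4, 0, 2, 2] -> [4, 4, 0, 0]

Answer:  64 128   8   4
  0   0   4   4
  0   0   0   0
  0   0   0   0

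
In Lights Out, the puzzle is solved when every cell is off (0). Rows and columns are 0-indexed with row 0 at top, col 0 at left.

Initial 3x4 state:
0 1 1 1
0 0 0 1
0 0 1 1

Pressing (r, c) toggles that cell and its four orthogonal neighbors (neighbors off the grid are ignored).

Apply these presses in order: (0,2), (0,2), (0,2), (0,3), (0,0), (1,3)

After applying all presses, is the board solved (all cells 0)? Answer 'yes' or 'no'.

After press 1 at (0,2):
0 0 0 0
0 0 1 1
0 0 1 1

After press 2 at (0,2):
0 1 1 1
0 0 0 1
0 0 1 1

After press 3 at (0,2):
0 0 0 0
0 0 1 1
0 0 1 1

After press 4 at (0,3):
0 0 1 1
0 0 1 0
0 0 1 1

After press 5 at (0,0):
1 1 1 1
1 0 1 0
0 0 1 1

After press 6 at (1,3):
1 1 1 0
1 0 0 1
0 0 1 0

Lights still on: 6

Answer: no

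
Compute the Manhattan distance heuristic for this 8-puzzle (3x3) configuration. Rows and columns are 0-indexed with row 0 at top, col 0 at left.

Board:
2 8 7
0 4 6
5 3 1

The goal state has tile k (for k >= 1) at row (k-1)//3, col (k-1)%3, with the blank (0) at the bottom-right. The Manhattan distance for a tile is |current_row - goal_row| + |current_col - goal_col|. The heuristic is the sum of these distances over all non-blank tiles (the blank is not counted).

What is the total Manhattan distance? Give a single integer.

Tile 2: (0,0)->(0,1) = 1
Tile 8: (0,1)->(2,1) = 2
Tile 7: (0,2)->(2,0) = 4
Tile 4: (1,1)->(1,0) = 1
Tile 6: (1,2)->(1,2) = 0
Tile 5: (2,0)->(1,1) = 2
Tile 3: (2,1)->(0,2) = 3
Tile 1: (2,2)->(0,0) = 4
Sum: 1 + 2 + 4 + 1 + 0 + 2 + 3 + 4 = 17

Answer: 17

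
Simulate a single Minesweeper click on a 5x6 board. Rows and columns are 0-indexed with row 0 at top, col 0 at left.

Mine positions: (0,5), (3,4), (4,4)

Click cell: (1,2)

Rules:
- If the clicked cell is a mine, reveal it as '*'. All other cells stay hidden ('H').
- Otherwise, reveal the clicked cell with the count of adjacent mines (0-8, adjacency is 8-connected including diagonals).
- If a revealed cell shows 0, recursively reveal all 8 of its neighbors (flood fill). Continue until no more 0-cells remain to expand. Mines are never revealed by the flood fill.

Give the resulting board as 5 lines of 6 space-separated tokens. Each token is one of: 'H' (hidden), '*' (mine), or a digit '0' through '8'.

0 0 0 0 1 H
0 0 0 0 1 H
0 0 0 1 1 H
0 0 0 2 H H
0 0 0 2 H H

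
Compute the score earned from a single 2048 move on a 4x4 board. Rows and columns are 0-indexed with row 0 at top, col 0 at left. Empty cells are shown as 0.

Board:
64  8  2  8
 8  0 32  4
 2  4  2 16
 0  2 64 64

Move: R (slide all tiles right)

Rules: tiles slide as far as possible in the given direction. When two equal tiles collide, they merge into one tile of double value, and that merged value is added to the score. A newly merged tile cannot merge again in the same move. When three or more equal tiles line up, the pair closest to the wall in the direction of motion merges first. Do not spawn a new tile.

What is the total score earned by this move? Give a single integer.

Answer: 128

Derivation:
Slide right:
row 0: [64, 8, 2, 8] -> [64, 8, 2, 8]  score +0 (running 0)
row 1: [8, 0, 32, 4] -> [0, 8, 32, 4]  score +0 (running 0)
row 2: [2, 4, 2, 16] -> [2, 4, 2, 16]  score +0 (running 0)
row 3: [0, 2, 64, 64] -> [0, 0, 2, 128]  score +128 (running 128)
Board after move:
 64   8   2   8
  0   8  32   4
  2   4   2  16
  0   0   2 128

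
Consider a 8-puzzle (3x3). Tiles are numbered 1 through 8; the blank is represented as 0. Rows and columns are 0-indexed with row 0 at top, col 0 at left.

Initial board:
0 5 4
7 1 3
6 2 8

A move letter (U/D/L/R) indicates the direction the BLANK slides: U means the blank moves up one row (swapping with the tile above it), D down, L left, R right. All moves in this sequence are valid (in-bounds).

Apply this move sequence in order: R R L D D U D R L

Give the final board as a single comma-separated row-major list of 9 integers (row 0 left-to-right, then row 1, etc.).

After move 1 (R):
5 0 4
7 1 3
6 2 8

After move 2 (R):
5 4 0
7 1 3
6 2 8

After move 3 (L):
5 0 4
7 1 3
6 2 8

After move 4 (D):
5 1 4
7 0 3
6 2 8

After move 5 (D):
5 1 4
7 2 3
6 0 8

After move 6 (U):
5 1 4
7 0 3
6 2 8

After move 7 (D):
5 1 4
7 2 3
6 0 8

After move 8 (R):
5 1 4
7 2 3
6 8 0

After move 9 (L):
5 1 4
7 2 3
6 0 8

Answer: 5, 1, 4, 7, 2, 3, 6, 0, 8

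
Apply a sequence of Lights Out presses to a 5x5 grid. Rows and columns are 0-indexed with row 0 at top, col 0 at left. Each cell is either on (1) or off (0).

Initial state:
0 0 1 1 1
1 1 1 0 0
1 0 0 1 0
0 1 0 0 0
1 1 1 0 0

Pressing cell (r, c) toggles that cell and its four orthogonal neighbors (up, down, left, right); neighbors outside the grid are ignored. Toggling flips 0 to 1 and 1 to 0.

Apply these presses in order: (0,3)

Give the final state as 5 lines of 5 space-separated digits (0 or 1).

Answer: 0 0 0 0 0
1 1 1 1 0
1 0 0 1 0
0 1 0 0 0
1 1 1 0 0

Derivation:
After press 1 at (0,3):
0 0 0 0 0
1 1 1 1 0
1 0 0 1 0
0 1 0 0 0
1 1 1 0 0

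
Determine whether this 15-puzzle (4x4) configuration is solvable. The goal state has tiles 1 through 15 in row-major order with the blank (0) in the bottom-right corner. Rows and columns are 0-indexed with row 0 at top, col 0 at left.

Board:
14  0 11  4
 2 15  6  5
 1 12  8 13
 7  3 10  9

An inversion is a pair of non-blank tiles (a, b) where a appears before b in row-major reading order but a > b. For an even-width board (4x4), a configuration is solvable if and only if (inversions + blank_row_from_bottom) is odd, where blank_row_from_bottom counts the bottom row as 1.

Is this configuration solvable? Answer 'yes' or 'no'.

Answer: yes

Derivation:
Inversions: 55
Blank is in row 0 (0-indexed from top), which is row 4 counting from the bottom (bottom = 1).
55 + 4 = 59, which is odd, so the puzzle is solvable.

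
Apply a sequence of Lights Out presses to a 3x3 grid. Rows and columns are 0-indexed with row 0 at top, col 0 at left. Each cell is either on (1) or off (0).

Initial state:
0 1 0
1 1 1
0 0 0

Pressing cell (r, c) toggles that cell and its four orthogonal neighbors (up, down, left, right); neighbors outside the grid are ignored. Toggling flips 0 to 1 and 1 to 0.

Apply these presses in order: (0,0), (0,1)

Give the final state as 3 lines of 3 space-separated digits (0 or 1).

After press 1 at (0,0):
1 0 0
0 1 1
0 0 0

After press 2 at (0,1):
0 1 1
0 0 1
0 0 0

Answer: 0 1 1
0 0 1
0 0 0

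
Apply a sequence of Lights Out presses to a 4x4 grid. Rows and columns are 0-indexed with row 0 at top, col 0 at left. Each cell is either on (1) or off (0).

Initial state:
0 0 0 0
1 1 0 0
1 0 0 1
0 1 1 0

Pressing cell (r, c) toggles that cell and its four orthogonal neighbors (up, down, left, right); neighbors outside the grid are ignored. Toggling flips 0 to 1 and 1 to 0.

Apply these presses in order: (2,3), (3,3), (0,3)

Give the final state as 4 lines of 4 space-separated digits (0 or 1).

After press 1 at (2,3):
0 0 0 0
1 1 0 1
1 0 1 0
0 1 1 1

After press 2 at (3,3):
0 0 0 0
1 1 0 1
1 0 1 1
0 1 0 0

After press 3 at (0,3):
0 0 1 1
1 1 0 0
1 0 1 1
0 1 0 0

Answer: 0 0 1 1
1 1 0 0
1 0 1 1
0 1 0 0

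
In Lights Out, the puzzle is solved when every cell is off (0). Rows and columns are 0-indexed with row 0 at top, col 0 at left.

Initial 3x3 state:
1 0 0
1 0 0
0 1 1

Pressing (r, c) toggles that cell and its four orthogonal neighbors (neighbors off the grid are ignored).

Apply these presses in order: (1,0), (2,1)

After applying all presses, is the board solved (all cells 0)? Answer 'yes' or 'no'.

After press 1 at (1,0):
0 0 0
0 1 0
1 1 1

After press 2 at (2,1):
0 0 0
0 0 0
0 0 0

Lights still on: 0

Answer: yes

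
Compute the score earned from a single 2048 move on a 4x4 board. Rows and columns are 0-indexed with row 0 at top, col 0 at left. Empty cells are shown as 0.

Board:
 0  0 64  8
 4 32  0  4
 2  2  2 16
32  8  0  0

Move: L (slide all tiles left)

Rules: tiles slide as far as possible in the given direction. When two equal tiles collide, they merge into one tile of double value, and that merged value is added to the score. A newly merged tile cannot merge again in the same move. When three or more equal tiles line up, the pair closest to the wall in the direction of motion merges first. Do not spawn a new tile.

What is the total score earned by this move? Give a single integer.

Answer: 4

Derivation:
Slide left:
row 0: [0, 0, 64, 8] -> [64, 8, 0, 0]  score +0 (running 0)
row 1: [4, 32, 0, 4] -> [4, 32, 4, 0]  score +0 (running 0)
row 2: [2, 2, 2, 16] -> [4, 2, 16, 0]  score +4 (running 4)
row 3: [32, 8, 0, 0] -> [32, 8, 0, 0]  score +0 (running 4)
Board after move:
64  8  0  0
 4 32  4  0
 4  2 16  0
32  8  0  0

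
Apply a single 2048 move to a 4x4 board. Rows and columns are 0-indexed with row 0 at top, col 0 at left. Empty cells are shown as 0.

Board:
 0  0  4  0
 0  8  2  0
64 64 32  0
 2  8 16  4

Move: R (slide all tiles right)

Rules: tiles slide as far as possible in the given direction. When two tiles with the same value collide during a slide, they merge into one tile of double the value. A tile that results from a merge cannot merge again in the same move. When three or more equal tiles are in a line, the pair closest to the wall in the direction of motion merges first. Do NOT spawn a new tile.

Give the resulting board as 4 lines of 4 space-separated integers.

Slide right:
row 0: [0, 0, 4, 0] -> [0, 0, 0, 4]
row 1: [0, 8, 2, 0] -> [0, 0, 8, 2]
row 2: [64, 64, 32, 0] -> [0, 0, 128, 32]
row 3: [2, 8, 16, 4] -> [2, 8, 16, 4]

Answer:   0   0   0   4
  0   0   8   2
  0   0 128  32
  2   8  16   4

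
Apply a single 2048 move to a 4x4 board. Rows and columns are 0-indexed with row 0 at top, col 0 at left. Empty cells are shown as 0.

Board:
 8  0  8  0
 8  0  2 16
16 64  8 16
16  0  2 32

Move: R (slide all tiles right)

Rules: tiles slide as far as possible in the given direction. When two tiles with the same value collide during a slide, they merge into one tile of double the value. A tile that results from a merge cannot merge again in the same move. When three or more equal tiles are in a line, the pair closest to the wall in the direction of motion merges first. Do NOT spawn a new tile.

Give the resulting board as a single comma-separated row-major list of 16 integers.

Answer: 0, 0, 0, 16, 0, 8, 2, 16, 16, 64, 8, 16, 0, 16, 2, 32

Derivation:
Slide right:
row 0: [8, 0, 8, 0] -> [0, 0, 0, 16]
row 1: [8, 0, 2, 16] -> [0, 8, 2, 16]
row 2: [16, 64, 8, 16] -> [16, 64, 8, 16]
row 3: [16, 0, 2, 32] -> [0, 16, 2, 32]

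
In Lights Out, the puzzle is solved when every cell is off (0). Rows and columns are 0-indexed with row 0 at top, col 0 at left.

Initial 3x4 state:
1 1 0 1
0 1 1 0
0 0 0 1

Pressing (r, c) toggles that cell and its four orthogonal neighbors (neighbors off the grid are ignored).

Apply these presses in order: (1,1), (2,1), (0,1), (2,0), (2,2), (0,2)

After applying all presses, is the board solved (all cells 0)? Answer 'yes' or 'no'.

Answer: yes

Derivation:
After press 1 at (1,1):
1 0 0 1
1 0 0 0
0 1 0 1

After press 2 at (2,1):
1 0 0 1
1 1 0 0
1 0 1 1

After press 3 at (0,1):
0 1 1 1
1 0 0 0
1 0 1 1

After press 4 at (2,0):
0 1 1 1
0 0 0 0
0 1 1 1

After press 5 at (2,2):
0 1 1 1
0 0 1 0
0 0 0 0

After press 6 at (0,2):
0 0 0 0
0 0 0 0
0 0 0 0

Lights still on: 0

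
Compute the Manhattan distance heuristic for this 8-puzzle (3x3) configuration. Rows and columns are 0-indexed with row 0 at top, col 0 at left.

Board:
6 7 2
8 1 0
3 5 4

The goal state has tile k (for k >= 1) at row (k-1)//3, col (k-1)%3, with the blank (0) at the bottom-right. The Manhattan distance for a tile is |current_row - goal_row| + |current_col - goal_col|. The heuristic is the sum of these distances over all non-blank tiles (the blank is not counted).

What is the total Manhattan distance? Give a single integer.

Answer: 19

Derivation:
Tile 6: (0,0)->(1,2) = 3
Tile 7: (0,1)->(2,0) = 3
Tile 2: (0,2)->(0,1) = 1
Tile 8: (1,0)->(2,1) = 2
Tile 1: (1,1)->(0,0) = 2
Tile 3: (2,0)->(0,2) = 4
Tile 5: (2,1)->(1,1) = 1
Tile 4: (2,2)->(1,0) = 3
Sum: 3 + 3 + 1 + 2 + 2 + 4 + 1 + 3 = 19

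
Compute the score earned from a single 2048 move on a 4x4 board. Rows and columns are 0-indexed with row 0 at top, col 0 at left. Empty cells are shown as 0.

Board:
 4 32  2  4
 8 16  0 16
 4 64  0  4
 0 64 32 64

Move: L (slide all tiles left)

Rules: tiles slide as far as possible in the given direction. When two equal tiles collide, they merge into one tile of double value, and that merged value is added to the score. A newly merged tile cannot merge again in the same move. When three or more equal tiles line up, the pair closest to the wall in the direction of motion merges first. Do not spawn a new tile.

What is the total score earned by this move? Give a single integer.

Answer: 32

Derivation:
Slide left:
row 0: [4, 32, 2, 4] -> [4, 32, 2, 4]  score +0 (running 0)
row 1: [8, 16, 0, 16] -> [8, 32, 0, 0]  score +32 (running 32)
row 2: [4, 64, 0, 4] -> [4, 64, 4, 0]  score +0 (running 32)
row 3: [0, 64, 32, 64] -> [64, 32, 64, 0]  score +0 (running 32)
Board after move:
 4 32  2  4
 8 32  0  0
 4 64  4  0
64 32 64  0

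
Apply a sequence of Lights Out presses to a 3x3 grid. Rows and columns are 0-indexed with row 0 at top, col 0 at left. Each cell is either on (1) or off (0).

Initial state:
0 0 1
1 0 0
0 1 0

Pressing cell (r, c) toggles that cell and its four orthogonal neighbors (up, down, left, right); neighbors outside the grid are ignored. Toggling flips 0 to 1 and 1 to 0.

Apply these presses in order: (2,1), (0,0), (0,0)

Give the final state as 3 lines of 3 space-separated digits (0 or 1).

Answer: 0 0 1
1 1 0
1 0 1

Derivation:
After press 1 at (2,1):
0 0 1
1 1 0
1 0 1

After press 2 at (0,0):
1 1 1
0 1 0
1 0 1

After press 3 at (0,0):
0 0 1
1 1 0
1 0 1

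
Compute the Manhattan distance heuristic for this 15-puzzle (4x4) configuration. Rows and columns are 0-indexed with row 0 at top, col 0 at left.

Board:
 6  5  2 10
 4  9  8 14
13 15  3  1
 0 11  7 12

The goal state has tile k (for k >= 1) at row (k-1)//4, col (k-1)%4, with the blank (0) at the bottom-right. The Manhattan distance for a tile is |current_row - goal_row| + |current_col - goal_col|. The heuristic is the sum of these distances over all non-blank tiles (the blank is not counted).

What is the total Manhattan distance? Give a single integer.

Tile 6: at (0,0), goal (1,1), distance |0-1|+|0-1| = 2
Tile 5: at (0,1), goal (1,0), distance |0-1|+|1-0| = 2
Tile 2: at (0,2), goal (0,1), distance |0-0|+|2-1| = 1
Tile 10: at (0,3), goal (2,1), distance |0-2|+|3-1| = 4
Tile 4: at (1,0), goal (0,3), distance |1-0|+|0-3| = 4
Tile 9: at (1,1), goal (2,0), distance |1-2|+|1-0| = 2
Tile 8: at (1,2), goal (1,3), distance |1-1|+|2-3| = 1
Tile 14: at (1,3), goal (3,1), distance |1-3|+|3-1| = 4
Tile 13: at (2,0), goal (3,0), distance |2-3|+|0-0| = 1
Tile 15: at (2,1), goal (3,2), distance |2-3|+|1-2| = 2
Tile 3: at (2,2), goal (0,2), distance |2-0|+|2-2| = 2
Tile 1: at (2,3), goal (0,0), distance |2-0|+|3-0| = 5
Tile 11: at (3,1), goal (2,2), distance |3-2|+|1-2| = 2
Tile 7: at (3,2), goal (1,2), distance |3-1|+|2-2| = 2
Tile 12: at (3,3), goal (2,3), distance |3-2|+|3-3| = 1
Sum: 2 + 2 + 1 + 4 + 4 + 2 + 1 + 4 + 1 + 2 + 2 + 5 + 2 + 2 + 1 = 35

Answer: 35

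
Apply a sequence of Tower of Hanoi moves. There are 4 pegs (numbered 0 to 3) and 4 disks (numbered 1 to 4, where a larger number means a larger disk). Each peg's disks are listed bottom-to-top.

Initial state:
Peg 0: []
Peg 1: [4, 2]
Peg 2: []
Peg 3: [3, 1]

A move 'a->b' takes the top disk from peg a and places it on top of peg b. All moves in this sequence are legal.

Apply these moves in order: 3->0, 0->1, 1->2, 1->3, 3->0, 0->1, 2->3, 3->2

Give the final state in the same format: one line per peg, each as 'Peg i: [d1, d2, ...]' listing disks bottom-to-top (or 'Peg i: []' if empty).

Answer: Peg 0: []
Peg 1: [4, 2]
Peg 2: [1]
Peg 3: [3]

Derivation:
After move 1 (3->0):
Peg 0: [1]
Peg 1: [4, 2]
Peg 2: []
Peg 3: [3]

After move 2 (0->1):
Peg 0: []
Peg 1: [4, 2, 1]
Peg 2: []
Peg 3: [3]

After move 3 (1->2):
Peg 0: []
Peg 1: [4, 2]
Peg 2: [1]
Peg 3: [3]

After move 4 (1->3):
Peg 0: []
Peg 1: [4]
Peg 2: [1]
Peg 3: [3, 2]

After move 5 (3->0):
Peg 0: [2]
Peg 1: [4]
Peg 2: [1]
Peg 3: [3]

After move 6 (0->1):
Peg 0: []
Peg 1: [4, 2]
Peg 2: [1]
Peg 3: [3]

After move 7 (2->3):
Peg 0: []
Peg 1: [4, 2]
Peg 2: []
Peg 3: [3, 1]

After move 8 (3->2):
Peg 0: []
Peg 1: [4, 2]
Peg 2: [1]
Peg 3: [3]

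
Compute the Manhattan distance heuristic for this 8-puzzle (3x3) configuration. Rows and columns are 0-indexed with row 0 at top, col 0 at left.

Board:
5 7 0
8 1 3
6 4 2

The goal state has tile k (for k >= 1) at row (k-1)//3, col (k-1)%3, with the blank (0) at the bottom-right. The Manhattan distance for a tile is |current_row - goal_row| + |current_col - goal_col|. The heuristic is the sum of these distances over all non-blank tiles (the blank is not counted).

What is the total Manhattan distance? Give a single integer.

Tile 5: (0,0)->(1,1) = 2
Tile 7: (0,1)->(2,0) = 3
Tile 8: (1,0)->(2,1) = 2
Tile 1: (1,1)->(0,0) = 2
Tile 3: (1,2)->(0,2) = 1
Tile 6: (2,0)->(1,2) = 3
Tile 4: (2,1)->(1,0) = 2
Tile 2: (2,2)->(0,1) = 3
Sum: 2 + 3 + 2 + 2 + 1 + 3 + 2 + 3 = 18

Answer: 18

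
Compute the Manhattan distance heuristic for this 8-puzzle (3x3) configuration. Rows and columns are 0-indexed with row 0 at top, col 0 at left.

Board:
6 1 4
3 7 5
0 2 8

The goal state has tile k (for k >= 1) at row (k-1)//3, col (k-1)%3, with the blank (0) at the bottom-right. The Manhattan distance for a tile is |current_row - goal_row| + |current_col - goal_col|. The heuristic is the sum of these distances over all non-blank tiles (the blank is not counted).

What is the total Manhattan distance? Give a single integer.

Tile 6: (0,0)->(1,2) = 3
Tile 1: (0,1)->(0,0) = 1
Tile 4: (0,2)->(1,0) = 3
Tile 3: (1,0)->(0,2) = 3
Tile 7: (1,1)->(2,0) = 2
Tile 5: (1,2)->(1,1) = 1
Tile 2: (2,1)->(0,1) = 2
Tile 8: (2,2)->(2,1) = 1
Sum: 3 + 1 + 3 + 3 + 2 + 1 + 2 + 1 = 16

Answer: 16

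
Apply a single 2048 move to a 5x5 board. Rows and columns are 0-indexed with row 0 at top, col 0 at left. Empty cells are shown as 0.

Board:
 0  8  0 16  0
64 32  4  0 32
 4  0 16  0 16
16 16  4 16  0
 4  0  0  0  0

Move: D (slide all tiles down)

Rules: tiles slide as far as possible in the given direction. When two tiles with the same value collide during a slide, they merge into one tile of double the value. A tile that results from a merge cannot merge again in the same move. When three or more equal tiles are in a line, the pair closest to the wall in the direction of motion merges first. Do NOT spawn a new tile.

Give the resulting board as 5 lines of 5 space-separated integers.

Answer:  0  0  0  0  0
64  0  0  0  0
 4  8  4  0  0
16 32 16  0 32
 4 16  4 32 16

Derivation:
Slide down:
col 0: [0, 64, 4, 16, 4] -> [0, 64, 4, 16, 4]
col 1: [8, 32, 0, 16, 0] -> [0, 0, 8, 32, 16]
col 2: [0, 4, 16, 4, 0] -> [0, 0, 4, 16, 4]
col 3: [16, 0, 0, 16, 0] -> [0, 0, 0, 0, 32]
col 4: [0, 32, 16, 0, 0] -> [0, 0, 0, 32, 16]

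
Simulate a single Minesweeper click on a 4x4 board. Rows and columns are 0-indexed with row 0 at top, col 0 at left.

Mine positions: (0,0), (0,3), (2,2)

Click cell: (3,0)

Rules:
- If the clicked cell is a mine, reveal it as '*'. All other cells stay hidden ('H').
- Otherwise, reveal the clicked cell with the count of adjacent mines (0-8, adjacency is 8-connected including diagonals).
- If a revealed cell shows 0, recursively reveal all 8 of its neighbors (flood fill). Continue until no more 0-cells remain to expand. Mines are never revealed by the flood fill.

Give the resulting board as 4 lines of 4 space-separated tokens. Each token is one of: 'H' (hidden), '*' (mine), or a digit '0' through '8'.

H H H H
1 2 H H
0 1 H H
0 1 H H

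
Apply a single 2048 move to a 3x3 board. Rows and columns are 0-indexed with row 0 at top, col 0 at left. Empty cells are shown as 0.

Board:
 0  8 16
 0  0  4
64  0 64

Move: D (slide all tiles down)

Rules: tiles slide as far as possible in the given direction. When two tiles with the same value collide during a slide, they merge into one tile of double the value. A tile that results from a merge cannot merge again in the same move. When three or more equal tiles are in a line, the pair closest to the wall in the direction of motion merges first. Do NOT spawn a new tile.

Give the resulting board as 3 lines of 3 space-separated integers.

Slide down:
col 0: [0, 0, 64] -> [0, 0, 64]
col 1: [8, 0, 0] -> [0, 0, 8]
col 2: [16, 4, 64] -> [16, 4, 64]

Answer:  0  0 16
 0  0  4
64  8 64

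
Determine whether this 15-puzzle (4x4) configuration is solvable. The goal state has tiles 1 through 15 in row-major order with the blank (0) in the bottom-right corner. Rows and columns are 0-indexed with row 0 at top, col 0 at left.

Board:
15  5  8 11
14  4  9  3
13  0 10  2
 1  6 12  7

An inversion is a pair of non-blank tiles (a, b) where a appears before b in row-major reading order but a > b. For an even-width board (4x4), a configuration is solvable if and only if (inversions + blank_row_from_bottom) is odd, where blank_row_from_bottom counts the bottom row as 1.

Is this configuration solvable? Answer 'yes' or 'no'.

Inversions: 64
Blank is in row 2 (0-indexed from top), which is row 2 counting from the bottom (bottom = 1).
64 + 2 = 66, which is even, so the puzzle is not solvable.

Answer: no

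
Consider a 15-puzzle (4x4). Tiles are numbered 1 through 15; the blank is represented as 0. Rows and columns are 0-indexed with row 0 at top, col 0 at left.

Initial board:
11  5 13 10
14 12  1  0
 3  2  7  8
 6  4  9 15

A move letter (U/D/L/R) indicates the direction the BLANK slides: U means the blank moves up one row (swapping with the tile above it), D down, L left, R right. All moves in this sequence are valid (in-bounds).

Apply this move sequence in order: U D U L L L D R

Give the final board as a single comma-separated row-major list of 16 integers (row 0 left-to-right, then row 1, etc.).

After move 1 (U):
11  5 13  0
14 12  1 10
 3  2  7  8
 6  4  9 15

After move 2 (D):
11  5 13 10
14 12  1  0
 3  2  7  8
 6  4  9 15

After move 3 (U):
11  5 13  0
14 12  1 10
 3  2  7  8
 6  4  9 15

After move 4 (L):
11  5  0 13
14 12  1 10
 3  2  7  8
 6  4  9 15

After move 5 (L):
11  0  5 13
14 12  1 10
 3  2  7  8
 6  4  9 15

After move 6 (L):
 0 11  5 13
14 12  1 10
 3  2  7  8
 6  4  9 15

After move 7 (D):
14 11  5 13
 0 12  1 10
 3  2  7  8
 6  4  9 15

After move 8 (R):
14 11  5 13
12  0  1 10
 3  2  7  8
 6  4  9 15

Answer: 14, 11, 5, 13, 12, 0, 1, 10, 3, 2, 7, 8, 6, 4, 9, 15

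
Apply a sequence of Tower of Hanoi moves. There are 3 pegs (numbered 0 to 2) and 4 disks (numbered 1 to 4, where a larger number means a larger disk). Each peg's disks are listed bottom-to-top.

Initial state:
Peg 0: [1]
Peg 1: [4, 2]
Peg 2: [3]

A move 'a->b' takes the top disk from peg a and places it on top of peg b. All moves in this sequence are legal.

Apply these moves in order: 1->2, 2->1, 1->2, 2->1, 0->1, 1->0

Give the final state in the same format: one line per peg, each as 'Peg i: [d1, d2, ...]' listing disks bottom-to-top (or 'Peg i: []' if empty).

After move 1 (1->2):
Peg 0: [1]
Peg 1: [4]
Peg 2: [3, 2]

After move 2 (2->1):
Peg 0: [1]
Peg 1: [4, 2]
Peg 2: [3]

After move 3 (1->2):
Peg 0: [1]
Peg 1: [4]
Peg 2: [3, 2]

After move 4 (2->1):
Peg 0: [1]
Peg 1: [4, 2]
Peg 2: [3]

After move 5 (0->1):
Peg 0: []
Peg 1: [4, 2, 1]
Peg 2: [3]

After move 6 (1->0):
Peg 0: [1]
Peg 1: [4, 2]
Peg 2: [3]

Answer: Peg 0: [1]
Peg 1: [4, 2]
Peg 2: [3]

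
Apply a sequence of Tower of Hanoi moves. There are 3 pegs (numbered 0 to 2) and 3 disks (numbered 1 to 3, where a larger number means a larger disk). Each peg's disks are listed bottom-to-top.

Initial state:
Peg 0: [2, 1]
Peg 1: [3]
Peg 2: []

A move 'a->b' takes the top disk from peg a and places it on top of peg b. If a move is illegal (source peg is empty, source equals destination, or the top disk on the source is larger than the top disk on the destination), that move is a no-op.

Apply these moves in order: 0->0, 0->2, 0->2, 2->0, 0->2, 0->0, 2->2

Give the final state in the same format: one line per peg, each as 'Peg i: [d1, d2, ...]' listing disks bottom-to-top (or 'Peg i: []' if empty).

Answer: Peg 0: [2]
Peg 1: [3]
Peg 2: [1]

Derivation:
After move 1 (0->0):
Peg 0: [2, 1]
Peg 1: [3]
Peg 2: []

After move 2 (0->2):
Peg 0: [2]
Peg 1: [3]
Peg 2: [1]

After move 3 (0->2):
Peg 0: [2]
Peg 1: [3]
Peg 2: [1]

After move 4 (2->0):
Peg 0: [2, 1]
Peg 1: [3]
Peg 2: []

After move 5 (0->2):
Peg 0: [2]
Peg 1: [3]
Peg 2: [1]

After move 6 (0->0):
Peg 0: [2]
Peg 1: [3]
Peg 2: [1]

After move 7 (2->2):
Peg 0: [2]
Peg 1: [3]
Peg 2: [1]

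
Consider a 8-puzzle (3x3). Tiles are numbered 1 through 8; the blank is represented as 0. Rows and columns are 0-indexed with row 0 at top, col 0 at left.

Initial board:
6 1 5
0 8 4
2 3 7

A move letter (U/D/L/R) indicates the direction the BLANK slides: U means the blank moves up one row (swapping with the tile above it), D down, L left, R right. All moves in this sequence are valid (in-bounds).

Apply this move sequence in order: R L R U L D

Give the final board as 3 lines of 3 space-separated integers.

After move 1 (R):
6 1 5
8 0 4
2 3 7

After move 2 (L):
6 1 5
0 8 4
2 3 7

After move 3 (R):
6 1 5
8 0 4
2 3 7

After move 4 (U):
6 0 5
8 1 4
2 3 7

After move 5 (L):
0 6 5
8 1 4
2 3 7

After move 6 (D):
8 6 5
0 1 4
2 3 7

Answer: 8 6 5
0 1 4
2 3 7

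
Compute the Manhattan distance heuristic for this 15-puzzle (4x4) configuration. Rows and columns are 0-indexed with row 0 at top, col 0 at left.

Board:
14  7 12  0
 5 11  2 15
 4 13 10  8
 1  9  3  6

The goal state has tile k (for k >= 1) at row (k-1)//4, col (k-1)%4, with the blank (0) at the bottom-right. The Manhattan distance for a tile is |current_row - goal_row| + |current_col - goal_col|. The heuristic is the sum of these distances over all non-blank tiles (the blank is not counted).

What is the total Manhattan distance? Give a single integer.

Tile 14: (0,0)->(3,1) = 4
Tile 7: (0,1)->(1,2) = 2
Tile 12: (0,2)->(2,3) = 3
Tile 5: (1,0)->(1,0) = 0
Tile 11: (1,1)->(2,2) = 2
Tile 2: (1,2)->(0,1) = 2
Tile 15: (1,3)->(3,2) = 3
Tile 4: (2,0)->(0,3) = 5
Tile 13: (2,1)->(3,0) = 2
Tile 10: (2,2)->(2,1) = 1
Tile 8: (2,3)->(1,3) = 1
Tile 1: (3,0)->(0,0) = 3
Tile 9: (3,1)->(2,0) = 2
Tile 3: (3,2)->(0,2) = 3
Tile 6: (3,3)->(1,1) = 4
Sum: 4 + 2 + 3 + 0 + 2 + 2 + 3 + 5 + 2 + 1 + 1 + 3 + 2 + 3 + 4 = 37

Answer: 37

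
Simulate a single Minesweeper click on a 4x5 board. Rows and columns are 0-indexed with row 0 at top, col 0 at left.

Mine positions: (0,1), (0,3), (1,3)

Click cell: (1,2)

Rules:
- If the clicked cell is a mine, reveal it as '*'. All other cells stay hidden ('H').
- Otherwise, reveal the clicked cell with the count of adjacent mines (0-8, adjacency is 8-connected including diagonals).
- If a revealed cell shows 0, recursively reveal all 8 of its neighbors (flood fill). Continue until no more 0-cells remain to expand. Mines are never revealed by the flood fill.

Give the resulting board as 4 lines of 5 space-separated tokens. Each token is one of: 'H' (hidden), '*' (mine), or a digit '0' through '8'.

H H H H H
H H 3 H H
H H H H H
H H H H H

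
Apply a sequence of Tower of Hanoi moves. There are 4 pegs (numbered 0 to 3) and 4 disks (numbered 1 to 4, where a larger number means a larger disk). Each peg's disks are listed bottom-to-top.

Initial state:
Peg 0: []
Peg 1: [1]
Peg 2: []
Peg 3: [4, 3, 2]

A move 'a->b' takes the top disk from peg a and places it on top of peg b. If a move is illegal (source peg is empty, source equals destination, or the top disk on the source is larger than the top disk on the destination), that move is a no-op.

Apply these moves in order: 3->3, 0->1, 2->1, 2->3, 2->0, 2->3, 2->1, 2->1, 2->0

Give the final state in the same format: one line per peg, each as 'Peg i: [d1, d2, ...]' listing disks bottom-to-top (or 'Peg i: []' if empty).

After move 1 (3->3):
Peg 0: []
Peg 1: [1]
Peg 2: []
Peg 3: [4, 3, 2]

After move 2 (0->1):
Peg 0: []
Peg 1: [1]
Peg 2: []
Peg 3: [4, 3, 2]

After move 3 (2->1):
Peg 0: []
Peg 1: [1]
Peg 2: []
Peg 3: [4, 3, 2]

After move 4 (2->3):
Peg 0: []
Peg 1: [1]
Peg 2: []
Peg 3: [4, 3, 2]

After move 5 (2->0):
Peg 0: []
Peg 1: [1]
Peg 2: []
Peg 3: [4, 3, 2]

After move 6 (2->3):
Peg 0: []
Peg 1: [1]
Peg 2: []
Peg 3: [4, 3, 2]

After move 7 (2->1):
Peg 0: []
Peg 1: [1]
Peg 2: []
Peg 3: [4, 3, 2]

After move 8 (2->1):
Peg 0: []
Peg 1: [1]
Peg 2: []
Peg 3: [4, 3, 2]

After move 9 (2->0):
Peg 0: []
Peg 1: [1]
Peg 2: []
Peg 3: [4, 3, 2]

Answer: Peg 0: []
Peg 1: [1]
Peg 2: []
Peg 3: [4, 3, 2]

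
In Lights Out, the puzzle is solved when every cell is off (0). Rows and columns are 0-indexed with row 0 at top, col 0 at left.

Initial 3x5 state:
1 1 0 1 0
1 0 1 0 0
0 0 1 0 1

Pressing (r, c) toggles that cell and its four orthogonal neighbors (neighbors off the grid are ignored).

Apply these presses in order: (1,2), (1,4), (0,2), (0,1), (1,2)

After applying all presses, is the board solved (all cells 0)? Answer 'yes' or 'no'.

After press 1 at (1,2):
1 1 1 1 0
1 1 0 1 0
0 0 0 0 1

After press 2 at (1,4):
1 1 1 1 1
1 1 0 0 1
0 0 0 0 0

After press 3 at (0,2):
1 0 0 0 1
1 1 1 0 1
0 0 0 0 0

After press 4 at (0,1):
0 1 1 0 1
1 0 1 0 1
0 0 0 0 0

After press 5 at (1,2):
0 1 0 0 1
1 1 0 1 1
0 0 1 0 0

Lights still on: 7

Answer: no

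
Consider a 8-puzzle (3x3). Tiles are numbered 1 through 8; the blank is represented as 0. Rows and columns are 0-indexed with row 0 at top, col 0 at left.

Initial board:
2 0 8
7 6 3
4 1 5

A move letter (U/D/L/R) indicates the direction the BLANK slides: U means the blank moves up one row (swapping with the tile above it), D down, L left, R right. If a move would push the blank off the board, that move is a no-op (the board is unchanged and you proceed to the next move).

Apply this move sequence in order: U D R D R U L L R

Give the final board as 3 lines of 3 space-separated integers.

After move 1 (U):
2 0 8
7 6 3
4 1 5

After move 2 (D):
2 6 8
7 0 3
4 1 5

After move 3 (R):
2 6 8
7 3 0
4 1 5

After move 4 (D):
2 6 8
7 3 5
4 1 0

After move 5 (R):
2 6 8
7 3 5
4 1 0

After move 6 (U):
2 6 8
7 3 0
4 1 5

After move 7 (L):
2 6 8
7 0 3
4 1 5

After move 8 (L):
2 6 8
0 7 3
4 1 5

After move 9 (R):
2 6 8
7 0 3
4 1 5

Answer: 2 6 8
7 0 3
4 1 5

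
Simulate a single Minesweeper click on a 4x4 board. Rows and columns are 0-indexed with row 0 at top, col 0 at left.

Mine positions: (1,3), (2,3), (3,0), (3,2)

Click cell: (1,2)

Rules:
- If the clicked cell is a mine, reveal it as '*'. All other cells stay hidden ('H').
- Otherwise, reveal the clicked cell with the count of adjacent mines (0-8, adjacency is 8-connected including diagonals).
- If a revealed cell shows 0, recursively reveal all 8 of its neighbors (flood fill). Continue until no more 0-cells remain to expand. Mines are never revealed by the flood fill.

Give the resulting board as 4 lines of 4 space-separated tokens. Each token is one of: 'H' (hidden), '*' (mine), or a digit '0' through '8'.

H H H H
H H 2 H
H H H H
H H H H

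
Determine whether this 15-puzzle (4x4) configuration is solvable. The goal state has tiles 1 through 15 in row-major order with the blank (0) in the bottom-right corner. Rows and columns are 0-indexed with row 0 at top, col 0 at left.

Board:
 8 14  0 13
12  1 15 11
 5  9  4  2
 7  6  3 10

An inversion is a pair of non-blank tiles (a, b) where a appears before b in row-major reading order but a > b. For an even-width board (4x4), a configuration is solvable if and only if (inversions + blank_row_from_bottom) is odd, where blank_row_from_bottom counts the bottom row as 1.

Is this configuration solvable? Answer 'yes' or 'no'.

Inversions: 70
Blank is in row 0 (0-indexed from top), which is row 4 counting from the bottom (bottom = 1).
70 + 4 = 74, which is even, so the puzzle is not solvable.

Answer: no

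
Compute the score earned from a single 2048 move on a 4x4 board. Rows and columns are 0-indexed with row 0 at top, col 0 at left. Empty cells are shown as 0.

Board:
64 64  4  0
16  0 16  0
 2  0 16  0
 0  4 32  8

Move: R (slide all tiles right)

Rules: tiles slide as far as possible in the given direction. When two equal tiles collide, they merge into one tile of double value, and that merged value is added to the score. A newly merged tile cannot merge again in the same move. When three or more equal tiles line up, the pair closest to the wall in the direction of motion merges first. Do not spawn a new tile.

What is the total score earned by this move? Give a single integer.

Slide right:
row 0: [64, 64, 4, 0] -> [0, 0, 128, 4]  score +128 (running 128)
row 1: [16, 0, 16, 0] -> [0, 0, 0, 32]  score +32 (running 160)
row 2: [2, 0, 16, 0] -> [0, 0, 2, 16]  score +0 (running 160)
row 3: [0, 4, 32, 8] -> [0, 4, 32, 8]  score +0 (running 160)
Board after move:
  0   0 128   4
  0   0   0  32
  0   0   2  16
  0   4  32   8

Answer: 160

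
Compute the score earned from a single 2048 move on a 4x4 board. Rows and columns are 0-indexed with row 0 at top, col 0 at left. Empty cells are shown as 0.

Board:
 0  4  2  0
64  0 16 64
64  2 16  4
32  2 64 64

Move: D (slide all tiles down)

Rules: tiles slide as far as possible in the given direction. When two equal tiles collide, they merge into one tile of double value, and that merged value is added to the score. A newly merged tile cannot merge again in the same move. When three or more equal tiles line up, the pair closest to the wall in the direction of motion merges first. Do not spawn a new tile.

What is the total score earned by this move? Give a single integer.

Answer: 164

Derivation:
Slide down:
col 0: [0, 64, 64, 32] -> [0, 0, 128, 32]  score +128 (running 128)
col 1: [4, 0, 2, 2] -> [0, 0, 4, 4]  score +4 (running 132)
col 2: [2, 16, 16, 64] -> [0, 2, 32, 64]  score +32 (running 164)
col 3: [0, 64, 4, 64] -> [0, 64, 4, 64]  score +0 (running 164)
Board after move:
  0   0   0   0
  0   0   2  64
128   4  32   4
 32   4  64  64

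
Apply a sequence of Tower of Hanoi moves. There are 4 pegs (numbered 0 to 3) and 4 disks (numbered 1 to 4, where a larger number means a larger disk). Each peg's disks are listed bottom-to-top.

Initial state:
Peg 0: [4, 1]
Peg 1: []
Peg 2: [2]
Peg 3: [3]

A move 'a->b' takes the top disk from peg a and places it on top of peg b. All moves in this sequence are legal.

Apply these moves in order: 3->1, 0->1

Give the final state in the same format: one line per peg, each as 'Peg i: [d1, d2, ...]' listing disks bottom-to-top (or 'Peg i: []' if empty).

After move 1 (3->1):
Peg 0: [4, 1]
Peg 1: [3]
Peg 2: [2]
Peg 3: []

After move 2 (0->1):
Peg 0: [4]
Peg 1: [3, 1]
Peg 2: [2]
Peg 3: []

Answer: Peg 0: [4]
Peg 1: [3, 1]
Peg 2: [2]
Peg 3: []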